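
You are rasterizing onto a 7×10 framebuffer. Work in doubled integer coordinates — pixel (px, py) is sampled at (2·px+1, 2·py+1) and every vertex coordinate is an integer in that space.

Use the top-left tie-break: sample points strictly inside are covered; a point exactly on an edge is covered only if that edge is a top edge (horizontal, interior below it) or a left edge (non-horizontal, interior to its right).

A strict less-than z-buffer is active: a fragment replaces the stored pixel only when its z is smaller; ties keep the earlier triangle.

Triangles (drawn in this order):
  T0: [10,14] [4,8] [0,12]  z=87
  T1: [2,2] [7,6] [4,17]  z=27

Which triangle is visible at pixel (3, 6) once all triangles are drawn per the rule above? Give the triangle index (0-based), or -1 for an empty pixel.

T0:
  2·area = 48  (B↔C swapped to make it positive)
  edge (10, 14)→(0, 12): d=(-10,-2) top-left  bias=+0
  edge (0, 12)→(4, 8): d=(4,-4) top-left  bias=+0
  edge (4, 8)→(10, 14): d=(6,6) right/bottom  bias=-1
    (5,0)@(11, 1): e=[132,0,-84] → ·  [on edge]
    (4,1)@(9, 3): e=[108,0,-60] → ·  [on edge]
    (0,2)@(1, 5): e=[72,-24,0] → ·  [on edge]
    (3,2)@(7, 5): e=[84,0,-36] → ·  [on edge]
    (1,3)@(3, 7): e=[56,-8,0] → ·  [on edge]
    (2,3)@(5, 7): e=[60,0,-12] → ·  [on edge]
    (1,4)@(3, 9): e=[36,0,12] → █  [on edge]
    (2,4)@(5, 9): e=[40,8,0] → ·  [on edge]
    (0,5)@(1, 11): e=[12,0,36] → █  [on edge]
    (2,5)@(5, 11): e=[20,16,12] → █
    (3,5)@(7, 11): e=[24,24,0] → ·  [on edge]
    (0,6)@(1, 13): e=[-8,8,48] → ·
    (2,6)@(5, 13): e=[0,24,24] → █  [on edge]
    (4,6)@(9, 13): e=[8,40,0] → ·  [on edge]
    (5,7)@(11, 15): e=[-8,56,0] → ·  [on edge]
    (6,8)@(13, 17): e=[-24,72,0] → ·  [on edge]
  covered (6 px):
    · · · · · · ·
    · · · · · · ·
    · · · · · · ·
    · · · · · · ·
    · █ · · · · ·
    █ █ █ · · · ·
    · · █ █ · · ·
    · · · · · · ·
    · · · · · · ·
    · · · · · · ·
T1:
  2·area = 67
  edge (2, 2)→(7, 6): d=(5,4) right/bottom  bias=-1
  edge (7, 6)→(4, 17): d=(-3,11) right/bottom  bias=-1
  edge (4, 17)→(2, 2): d=(-2,-15) top-left  bias=+0
    (1,1)@(3, 3): e=[1,53,13] → █
    (2,1)@(5, 3): e=[-7,31,43] → ·
    (1,2)@(3, 5): e=[11,47,9] → █
    (2,2)@(5, 5): e=[3,25,39] → █
    (3,2)@(7, 5): e=[-5,3,69] → ·
    (1,3)@(3, 7): e=[21,41,5] → █
    (3,3)@(7, 7): e=[5,-3,65] → ·
    (1,4)@(3, 9): e=[31,35,1] → █
    (3,4)@(7, 9): e=[15,-9,61] → ·
    (1,5)@(3, 11): e=[41,29,-3] → ·
    (2,5)@(5, 11): e=[33,7,27] → █
    (3,5)@(7, 11): e=[25,-15,57] → ·
  covered (9 px):
    · · · · · · ·
    · █ · · · · ·
    · █ █ · · · ·
    · █ █ · · · ·
    · █ █ · · · ·
    · · █ · · · ·
    · · █ · · · ·
    · · · · · · ·
    · · · · · · ·
    · · · · · · ·

Z-buffer (winner per pixel, '.' = empty):
  . . . . . . .
  . 1 . . . . .
  . 1 1 . . . .
  . 1 1 . . . .
  . 1 1 . . . .
  0 0 1 . . . .
  . . 1 0 . . .
  . . . . . . .
  . . . . . . .
  . . . . . . .

Result: 0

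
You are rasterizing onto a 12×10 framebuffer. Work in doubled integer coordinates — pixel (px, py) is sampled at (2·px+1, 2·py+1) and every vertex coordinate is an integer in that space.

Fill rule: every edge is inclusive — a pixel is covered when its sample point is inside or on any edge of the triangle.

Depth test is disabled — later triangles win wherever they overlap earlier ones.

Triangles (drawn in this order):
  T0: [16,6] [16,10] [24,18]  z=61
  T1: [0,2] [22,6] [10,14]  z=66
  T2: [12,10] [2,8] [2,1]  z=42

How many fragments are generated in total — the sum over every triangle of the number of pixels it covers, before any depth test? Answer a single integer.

T0:
  2·area = 32  (B↔C swapped to make it positive)
  edge (16, 6)→(24, 18): d=(8,12) inclusive
  edge (24, 18)→(16, 10): d=(-8,-8) inclusive
  edge (16, 10)→(16, 6): d=(0,-4) inclusive
    (3,0)@(7, 1): e=[68,0,-36] → ·  [on edge]
    (4,1)@(9, 3): e=[60,0,-28] → ·  [on edge]
    (5,2)@(11, 5): e=[52,0,-20] → ·  [on edge]
    (6,3)@(13, 7): e=[44,0,-12] → ·  [on edge]
    (7,4)@(15, 9): e=[36,0,-4] → ·  [on edge]
    (8,4)@(17, 9): e=[12,16,4] → #
    (9,4)@(19, 9): e=[-12,32,12] → ·
    (8,5)@(17, 11): e=[28,0,4] → #  [on edge]
    (9,5)@(19, 11): e=[4,16,12] → #
    (10,5)@(21, 11): e=[-20,32,20] → ·
    (8,6)@(17, 13): e=[44,-16,4] → ·
    (9,6)@(19, 13): e=[20,0,12] → #  [on edge]
    (10,7)@(21, 15): e=[12,0,20] → #  [on edge]
    (11,8)@(23, 17): e=[4,0,28] → #  [on edge]
  covered (6 px):
    · · · · · · · · · · · ·
    · · · · · · · · · · · ·
    · · · · · · · · · · · ·
    · · · · · · · · · · · ·
    · · · · · · · · # · · ·
    · · · · · · · · # # · ·
    · · · · · · · · · # · ·
    · · · · · · · · · · # ·
    · · · · · · · · · · · #
    · · · · · · · · · · · ·
T1:
  2·area = 224
  edge (0, 2)→(22, 6): d=(22,4) inclusive
  edge (22, 6)→(10, 14): d=(-12,8) inclusive
  edge (10, 14)→(0, 2): d=(-10,-12) inclusive
    (0,1)@(1, 3): e=[18,204,2] → #
    (1,1)@(3, 3): e=[10,188,26] → #
    (2,1)@(5, 3): e=[2,172,50] → #
    (3,1)@(7, 3): e=[-6,156,74] → ·
    (0,2)@(1, 5): e=[62,180,-18] → ·
    (1,2)@(3, 5): e=[54,164,6] → #
    (3,2)@(7, 5): e=[38,132,54] → #
    (4,2)@(9, 5): e=[30,116,78] → #
    (5,2)@(11, 5): e=[22,100,102] → #
    (6,2)@(13, 5): e=[14,84,126] → #
    (7,2)@(15, 5): e=[6,68,150] → #
    (8,2)@(17, 5): e=[-2,52,174] → ·
  covered (28 px):
    · · · · · · · · · · · ·
    # # # · · · · · · · · ·
    · # # # # # # # · · · ·
    · · # # # # # # # # · ·
    · · · # # # # # # · · ·
    · · · · # # # · · · · ·
    · · · · · # · · · · · ·
    · · · · · · · · · · · ·
    · · · · · · · · · · · ·
    · · · · · · · · · · · ·
T2:
  2·area = 70
  edge (12, 10)→(2, 8): d=(-10,-2) inclusive
  edge (2, 8)→(2, 1): d=(0,-7) inclusive
  edge (2, 1)→(12, 10): d=(10,9) inclusive
    (1,1)@(3, 3): e=[52,7,11] → #
    (2,1)@(5, 3): e=[56,21,-7] → ·
    (1,2)@(3, 5): e=[32,7,31] → #
    (2,2)@(5, 5): e=[36,21,13] → #
    (3,2)@(7, 5): e=[40,35,-5] → ·
    (1,3)@(3, 7): e=[12,7,51] → #
    (3,3)@(7, 7): e=[20,35,15] → #
    (4,3)@(9, 7): e=[24,49,-3] → ·
    (1,4)@(3, 9): e=[-8,7,71] → ·
    (2,4)@(5, 9): e=[-4,21,53] → ·
    (3,4)@(7, 9): e=[0,35,35] → #  [on edge]
    (4,4)@(9, 9): e=[4,49,17] → #
    (8,5)@(17, 11): e=[0,105,-35] → ·  [on edge]
  covered (8 px):
    · · · · · · · · · · · ·
    · # · · · · · · · · · ·
    · # # · · · · · · · · ·
    · # # # · · · · · · · ·
    · · · # # · · · · · · ·
    · · · · · · · · · · · ·
    · · · · · · · · · · · ·
    · · · · · · · · · · · ·
    · · · · · · · · · · · ·
    · · · · · · · · · · · ·

Answer: 42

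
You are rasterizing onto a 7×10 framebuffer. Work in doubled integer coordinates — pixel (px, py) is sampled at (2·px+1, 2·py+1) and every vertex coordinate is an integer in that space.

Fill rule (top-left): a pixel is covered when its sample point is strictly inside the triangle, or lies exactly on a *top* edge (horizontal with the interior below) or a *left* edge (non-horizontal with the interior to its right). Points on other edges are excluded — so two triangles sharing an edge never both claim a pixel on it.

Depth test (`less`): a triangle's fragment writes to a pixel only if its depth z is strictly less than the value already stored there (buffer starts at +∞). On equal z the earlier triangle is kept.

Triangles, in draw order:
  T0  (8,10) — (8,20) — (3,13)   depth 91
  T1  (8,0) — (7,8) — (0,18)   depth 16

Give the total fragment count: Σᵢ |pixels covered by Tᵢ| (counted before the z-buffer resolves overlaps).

T0:
  2·area = 50
  edge (8, 10)→(8, 20): d=(0,10) right/bottom  bias=-1
  edge (8, 20)→(3, 13): d=(-5,-7) top-left  bias=+0
  edge (3, 13)→(8, 10): d=(5,-3) top-left  bias=+0
    (6,3)@(13, 7): e=[-50,100,0] → .  [on edge]
    (3,5)@(7, 11): e=[10,38,2] → X
    (4,5)@(9, 11): e=[-10,52,8] → .
    (1,6)@(3, 13): e=[50,0,0] → X  [on edge]
    (2,6)@(5, 13): e=[30,14,6] → X
    (4,6)@(9, 13): e=[-10,42,18] → .
    (1,7)@(3, 15): e=[50,-10,10] → .
    (2,7)@(5, 15): e=[30,4,16] → X
    (4,7)@(9, 15): e=[-10,32,28] → .
    (2,8)@(5, 17): e=[30,-6,26] → .
    (3,8)@(7, 17): e=[10,8,32] → X
    (4,8)@(9, 17): e=[-10,22,38] → .
  covered (7 px):
    . . . . . . .
    . . . . . . .
    . . . . . . .
    . . . . . . .
    . . . . . . .
    . . . X . . .
    . X X X . . .
    . . X X . . .
    . . . X . . .
    . . . . . . .
T1:
  2·area = 46
  edge (8, 0)→(7, 8): d=(-1,8) right/bottom  bias=-1
  edge (7, 8)→(0, 18): d=(-7,10) right/bottom  bias=-1
  edge (0, 18)→(8, 0): d=(8,-18) top-left  bias=+0
    (3,1)@(7, 3): e=[5,35,6] → X
    (4,1)@(9, 3): e=[-11,15,42] → .
    (3,2)@(7, 5): e=[3,21,22] → X
    (4,2)@(9, 5): e=[-13,1,58] → .
    (2,3)@(5, 7): e=[17,27,2] → X
    (4,3)@(9, 7): e=[-15,-13,74] → .
    (2,4)@(5, 9): e=[15,13,18] → X
    (3,4)@(7, 9): e=[-1,-7,54] → .
    (2,5)@(5, 11): e=[13,-1,34] → .
    (1,6)@(3, 13): e=[27,5,14] → X
    (2,6)@(5, 13): e=[11,-15,50] → .
    (1,7)@(3, 15): e=[25,-9,30] → .
  covered (6 px):
    . . . . . . .
    . . . X . . .
    . . . X . . .
    . . X X . . .
    . . X . . . .
    . . . . . . .
    . X . . . . .
    . . . . . . .
    . . . . . . .
    . . . . . . .

Final: 13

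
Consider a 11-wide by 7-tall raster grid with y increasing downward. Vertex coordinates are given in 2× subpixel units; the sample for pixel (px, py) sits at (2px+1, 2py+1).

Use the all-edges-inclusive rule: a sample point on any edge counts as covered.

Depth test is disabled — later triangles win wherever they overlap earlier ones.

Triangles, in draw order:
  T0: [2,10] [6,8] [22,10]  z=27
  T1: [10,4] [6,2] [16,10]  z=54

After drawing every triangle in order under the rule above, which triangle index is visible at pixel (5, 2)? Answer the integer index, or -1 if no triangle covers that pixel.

T0:
  2·area = 40
  edge (2, 10)→(6, 8): d=(4,-2) inclusive
  edge (6, 8)→(22, 10): d=(16,2) inclusive
  edge (22, 10)→(2, 10): d=(-20,0) inclusive
    (2,4)@(5, 9): e=[2,18,20] → #
    (3,4)@(7, 9): e=[6,14,20] → #
    (4,4)@(9, 9): e=[10,10,20] → #
    (5,4)@(11, 9): e=[14,6,20] → #
    (6,4)@(13, 9): e=[18,2,20] → #
    (7,4)@(15, 9): e=[22,-2,20] → ·
    (2,5)@(5, 11): e=[10,50,-20] → ·
    (3,5)@(7, 11): e=[14,46,-20] → ·
    (4,5)@(9, 11): e=[18,42,-20] → ·
    (5,5)@(11, 11): e=[22,38,-20] → ·
    (6,5)@(13, 11): e=[26,34,-20] → ·
  covered (5 px):
    · · · · · · · · · · ·
    · · · · · · · · · · ·
    · · · · · · · · · · ·
    · · · · · · · · · · ·
    · · # # # # # · · · ·
    · · · · · · · · · · ·
    · · · · · · · · · · ·
T1:
  2·area = 12  (B↔C swapped to make it positive)
  edge (10, 4)→(16, 10): d=(6,6) inclusive
  edge (16, 10)→(6, 2): d=(-10,-8) inclusive
  edge (6, 2)→(10, 4): d=(4,2) inclusive
    (3,0)@(7, 1): e=[0,18,-6] → ·  [on edge]
    (4,1)@(9, 3): e=[0,14,-2] → ·  [on edge]
    (5,2)@(11, 5): e=[0,10,2] → #  [on edge]
    (6,2)@(13, 5): e=[-12,26,-2] → ·
    (5,3)@(11, 7): e=[12,-10,10] → ·
    (6,3)@(13, 7): e=[0,6,6] → #  [on edge]
    (7,3)@(15, 7): e=[-12,22,2] → ·
    (6,4)@(13, 9): e=[12,-14,14] → ·
    (7,4)@(15, 9): e=[0,2,10] → #  [on edge]
    (8,4)@(17, 9): e=[-12,18,6] → ·
    (7,5)@(15, 11): e=[12,-18,18] → ·
    (8,5)@(17, 11): e=[0,-2,14] → ·  [on edge]
    (9,6)@(19, 13): e=[0,-6,18] → ·  [on edge]
  covered (3 px):
    · · · · · · · · · · ·
    · · · · · · · · · · ·
    · · · · · # · · · · ·
    · · · · · · # · · · ·
    · · · · · · · # · · ·
    · · · · · · · · · · ·
    · · · · · · · · · · ·

Z-buffer (winner per pixel, '.' = empty):
  . . . . . . . . . . .
  . . . . . . . . . . .
  . . . . . 1 . . . . .
  . . . . . . 1 . . . .
  . . 0 0 0 0 0 1 . . .
  . . . . . . . . . . .
  . . . . . . . . . . .

Final: 1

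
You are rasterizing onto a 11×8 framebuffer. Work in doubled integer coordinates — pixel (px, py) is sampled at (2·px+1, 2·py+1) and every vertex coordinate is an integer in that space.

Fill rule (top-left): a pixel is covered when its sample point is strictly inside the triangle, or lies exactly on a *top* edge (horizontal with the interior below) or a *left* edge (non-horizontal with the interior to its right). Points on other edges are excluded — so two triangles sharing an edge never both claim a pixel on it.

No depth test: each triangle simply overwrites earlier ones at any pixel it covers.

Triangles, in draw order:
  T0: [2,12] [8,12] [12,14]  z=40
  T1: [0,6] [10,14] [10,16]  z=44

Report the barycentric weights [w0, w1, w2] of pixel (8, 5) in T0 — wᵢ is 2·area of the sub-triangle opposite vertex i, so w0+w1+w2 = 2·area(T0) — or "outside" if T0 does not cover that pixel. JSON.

T0:
  2·area = 12
  edge (2, 12)→(8, 12): d=(6,0) top-left  bias=+0
  edge (8, 12)→(12, 14): d=(4,2) right/bottom  bias=-1
  edge (12, 14)→(2, 12): d=(-10,-2) top-left  bias=+0
    (3,6)@(7, 13): e=[6,6,0] → X  [on edge]
    (4,6)@(9, 13): e=[6,2,4] → X
    (5,6)@(11, 13): e=[6,-2,8] → .
    (3,7)@(7, 15): e=[18,14,-20] → .
    (4,7)@(9, 15): e=[18,10,-16] → .
    (8,7)@(17, 15): e=[18,-6,0] → .  [on edge]
  covered (2 px):
    . . . . . . . . . . .
    . . . . . . . . . . .
    . . . . . . . . . . .
    . . . . . . . . . . .
    . . . . . . . . . . .
    . . . . . . . . . . .
    . . . X X . . . . . .
    . . . . . . . . . . .
T1:
  2·area = 20
  edge (0, 6)→(10, 14): d=(10,8) right/bottom  bias=-1
  edge (10, 14)→(10, 16): d=(0,2) right/bottom  bias=-1
  edge (10, 16)→(0, 6): d=(-10,-10) top-left  bias=+0
    (0,3)@(1, 7): e=[2,18,0] → X  [on edge]
    (1,3)@(3, 7): e=[-14,14,20] → .
    (0,4)@(1, 9): e=[22,18,-20] → .
    (1,4)@(3, 9): e=[6,14,0] → X  [on edge]
    (2,4)@(5, 9): e=[-10,10,20] → .
    (1,5)@(3, 11): e=[26,14,-20] → .
    (2,5)@(5, 11): e=[10,10,0] → X  [on edge]
    (3,5)@(7, 11): e=[-6,6,20] → .
    (2,6)@(5, 13): e=[30,10,-20] → .
    (3,6)@(7, 13): e=[14,6,0] → X  [on edge]
    (4,6)@(9, 13): e=[-2,2,20] → .
    (3,7)@(7, 15): e=[34,6,-20] → .
    (4,7)@(9, 15): e=[18,2,0] → X  [on edge]
  covered (5 px):
    . . . . . . . . . . .
    . . . . . . . . . . .
    . . . . . . . . . . .
    X . . . . . . . . . .
    . X . . . . . . . . .
    . . X . . . . . . . .
    . . . X . . . . . . .
    . . . . X . . . . . .

Result: "outside"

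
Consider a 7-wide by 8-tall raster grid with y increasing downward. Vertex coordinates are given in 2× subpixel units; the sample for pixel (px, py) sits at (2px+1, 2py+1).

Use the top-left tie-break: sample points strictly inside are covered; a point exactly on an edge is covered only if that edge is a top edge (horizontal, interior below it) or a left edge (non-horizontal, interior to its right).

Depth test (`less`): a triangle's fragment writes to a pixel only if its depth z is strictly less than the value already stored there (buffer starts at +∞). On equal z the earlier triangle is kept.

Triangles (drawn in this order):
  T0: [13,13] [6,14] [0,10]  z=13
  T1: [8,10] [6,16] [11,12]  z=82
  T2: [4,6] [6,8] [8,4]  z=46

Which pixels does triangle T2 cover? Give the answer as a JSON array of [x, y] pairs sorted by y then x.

T0:
  2·area = 34
  edge (13, 13)→(6, 14): d=(-7,1) right/bottom  bias=-1
  edge (6, 14)→(0, 10): d=(-6,-4) top-left  bias=+0
  edge (0, 10)→(13, 13): d=(13,3) right/bottom  bias=-1
    (1,5)@(3, 11): e=[24,6,4] → █
    (2,5)@(5, 11): e=[22,14,-2] → ·
    (1,6)@(3, 13): e=[10,-6,30] → ·
    (2,6)@(5, 13): e=[8,2,24] → █
    (3,6)@(7, 13): e=[6,10,18] → █
    (4,6)@(9, 13): e=[4,18,12] → █
    (5,6)@(11, 13): e=[2,26,6] → █
    (6,6)@(13, 13): e=[0,34,0] → ·  [on edge]
    (2,7)@(5, 15): e=[-6,-10,50] → ·
    (3,7)@(7, 15): e=[-8,-2,44] → ·
    (4,7)@(9, 15): e=[-10,6,38] → ·
    (5,7)@(11, 15): e=[-12,14,32] → ·
  covered (5 px):
    · · · · · · ·
    · · · · · · ·
    · · · · · · ·
    · · · · · · ·
    · · · · · · ·
    · █ · · · · ·
    · · █ █ █ █ ·
    · · · · · · ·
T1:
  2·area = 22  (B↔C swapped to make it positive)
  edge (8, 10)→(11, 12): d=(3,2) right/bottom  bias=-1
  edge (11, 12)→(6, 16): d=(-5,4) right/bottom  bias=-1
  edge (6, 16)→(8, 10): d=(2,-6) top-left  bias=+0
    (5,0)@(11, 1): e=[-33,55,0] → ·  [on edge]
    (4,3)@(9, 7): e=[-11,33,0] → ·  [on edge]
    (4,5)@(9, 11): e=[1,13,8] → █
    (5,5)@(11, 11): e=[-3,5,20] → ·
    (3,6)@(7, 13): e=[11,11,0] → █  [on edge]
    (5,6)@(11, 13): e=[3,-5,24] → ·
    (3,7)@(7, 15): e=[17,1,4] → █
    (4,7)@(9, 15): e=[13,-7,16] → ·
  covered (4 px):
    · · · · · · ·
    · · · · · · ·
    · · · · · · ·
    · · · · · · ·
    · · · · · · ·
    · · · · █ · ·
    · · · █ █ · ·
    · · · █ · · ·
T2:
  2·area = 12  (B↔C swapped to make it positive)
  edge (4, 6)→(8, 4): d=(4,-2) top-left  bias=+0
  edge (8, 4)→(6, 8): d=(-2,4) right/bottom  bias=-1
  edge (6, 8)→(4, 6): d=(-2,-2) top-left  bias=+0
    (0,1)@(1, 3): e=[-18,30,0] → ·  [on edge]
    (1,2)@(3, 5): e=[-6,18,0] → ·  [on edge]
    (3,2)@(7, 5): e=[2,2,8] → █
    (4,2)@(9, 5): e=[6,-6,12] → ·
    (2,3)@(5, 7): e=[6,6,0] → █  [on edge]
    (3,3)@(7, 7): e=[10,-2,4] → ·
    (2,4)@(5, 9): e=[14,2,-4] → ·
    (3,4)@(7, 9): e=[18,-6,0] → ·  [on edge]
    (4,5)@(9, 11): e=[30,-18,0] → ·  [on edge]
    (5,6)@(11, 13): e=[42,-30,0] → ·  [on edge]
    (6,7)@(13, 15): e=[54,-42,0] → ·  [on edge]
  covered (2 px):
    · · · · · · ·
    · · · · · · ·
    · · · █ · · ·
    · · █ · · · ·
    · · · · · · ·
    · · · · · · ·
    · · · · · · ·
    · · · · · · ·

Answer: [[3,2],[2,3]]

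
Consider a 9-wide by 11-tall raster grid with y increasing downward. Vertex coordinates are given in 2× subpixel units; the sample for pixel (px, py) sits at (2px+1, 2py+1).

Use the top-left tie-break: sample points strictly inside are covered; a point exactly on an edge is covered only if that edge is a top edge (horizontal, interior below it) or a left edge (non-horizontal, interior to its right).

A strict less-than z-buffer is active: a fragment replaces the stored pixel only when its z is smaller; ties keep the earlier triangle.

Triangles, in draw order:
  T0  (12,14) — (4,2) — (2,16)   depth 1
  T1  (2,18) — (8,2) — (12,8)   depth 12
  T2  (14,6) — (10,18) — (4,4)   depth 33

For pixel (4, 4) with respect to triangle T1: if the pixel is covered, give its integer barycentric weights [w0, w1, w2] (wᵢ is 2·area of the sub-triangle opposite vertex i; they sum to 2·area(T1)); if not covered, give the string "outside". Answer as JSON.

T0:
  2·area = 136  (B↔C swapped to make it positive)
  edge (12, 14)→(2, 16): d=(-10,2) right/bottom  bias=-1
  edge (2, 16)→(4, 2): d=(2,-14) top-left  bias=+0
  edge (4, 2)→(12, 14): d=(8,12) right/bottom  bias=-1
    (2,2)@(5, 5): e=[104,20,12] → X
    (3,2)@(7, 5): e=[100,48,-12] → .
    (2,3)@(5, 7): e=[84,24,28] → X
    (3,3)@(7, 7): e=[80,52,4] → X
    (4,3)@(9, 7): e=[76,80,-20] → .
    (1,4)@(3, 9): e=[68,0,68] → X  [on edge]
    (4,4)@(9, 9): e=[56,84,-4] → .
    (1,5)@(3, 11): e=[48,4,84] → X
    (4,5)@(9, 11): e=[36,88,12] → X
    (5,5)@(11, 11): e=[32,116,-12] → .
    (1,6)@(3, 13): e=[28,8,100] → X
    (5,6)@(11, 13): e=[12,120,4] → X
    (8,6)@(17, 13): e=[0,204,-68] → .  [on edge]
    (3,7)@(7, 15): e=[0,68,68] → .  [on edge]
  covered (17 px):
    . . . . . . . . .
    . . . . . . . . .
    . . X . . . . . .
    . . X X . . . . .
    . X X X . . . . .
    . X X X X . . . .
    . X X X X X . . .
    . X X . . . . . .
    . . . . . . . . .
    . . . . . . . . .
    . . . . . . . . .
T1:
  2·area = 100
  edge (2, 18)→(8, 2): d=(6,-16) top-left  bias=+0
  edge (8, 2)→(12, 8): d=(4,6) right/bottom  bias=-1
  edge (12, 8)→(2, 18): d=(-10,10) right/bottom  bias=-1
    (8,1)@(17, 3): e=[150,-50,0] → .  [on edge]
    (3,2)@(7, 5): e=[2,18,80] → X
    (4,2)@(9, 5): e=[34,6,60] → X
    (5,2)@(11, 5): e=[66,-6,40] → .
    (7,2)@(15, 5): e=[130,-30,0] → .  [on edge]
    (3,3)@(7, 7): e=[14,26,60] → X
    (5,3)@(11, 7): e=[78,2,20] → X
    (6,3)@(13, 7): e=[110,-10,0] → .  [on edge]
    (3,4)@(7, 9): e=[26,34,40] → X
    (5,4)@(11, 9): e=[90,10,0] → .  [on edge]
    (2,5)@(5, 11): e=[6,54,40] → X
    (4,5)@(9, 11): e=[70,30,0] → .  [on edge]
    (3,6)@(7, 13): e=[50,50,0] → .  [on edge]
    (2,7)@(5, 15): e=[30,70,0] → .  [on edge]
    (1,8)@(3, 17): e=[10,90,0] → .  [on edge]
    (0,9)@(1, 19): e=[-10,110,0] → .  [on edge]
  covered (10 px):
    . . . . . . . . .
    . . . . . . . . .
    . . . X X . . . .
    . . . X X X . . .
    . . . X X . . . .
    . . X X . . . . .
    . . X . . . . . .
    . . . . . . . . .
    . . . . . . . . .
    . . . . . . . . .
    . . . . . . . . .
T2:
  2·area = 128
  edge (14, 6)→(10, 18): d=(-4,12) right/bottom  bias=-1
  edge (10, 18)→(4, 4): d=(-6,-14) top-left  bias=+0
  edge (4, 4)→(14, 6): d=(10,2) right/bottom  bias=-1
    (7,1)@(15, 3): e=[0,160,-32] → .  [on edge]
    (2,2)@(5, 5): e=[112,8,8] → X
    (3,2)@(7, 5): e=[88,36,4] → X
    (4,2)@(9, 5): e=[64,64,0] → .  [on edge]
    (2,3)@(5, 7): e=[104,-4,28] → .
    (3,3)@(7, 7): e=[80,24,24] → X
    (4,3)@(9, 7): e=[56,52,20] → X
    (5,3)@(11, 7): e=[32,80,16] → X
    (6,3)@(13, 7): e=[8,108,12] → X
    (7,3)@(15, 7): e=[-16,136,8] → .
    (3,4)@(7, 9): e=[72,12,44] → X
    (6,4)@(13, 9): e=[0,96,32] → .  [on edge]
    (3,5)@(7, 11): e=[64,0,64] → X  [on edge]
    (5,7)@(11, 15): e=[0,32,96] → .  [on edge]
    (4,10)@(9, 21): e=[0,-32,160] → .  [on edge]
  covered (15 px):
    . . . . . . . . .
    . . . . . . . . .
    . . X X . . . . .
    . . . X X X X . .
    . . . X X X . . .
    . . . X X X . . .
    . . . . X X . . .
    . . . . X . . . .
    . . . . . . . . .
    . . . . . . . . .
    . . . . . . . . .

Result: [22,20,58]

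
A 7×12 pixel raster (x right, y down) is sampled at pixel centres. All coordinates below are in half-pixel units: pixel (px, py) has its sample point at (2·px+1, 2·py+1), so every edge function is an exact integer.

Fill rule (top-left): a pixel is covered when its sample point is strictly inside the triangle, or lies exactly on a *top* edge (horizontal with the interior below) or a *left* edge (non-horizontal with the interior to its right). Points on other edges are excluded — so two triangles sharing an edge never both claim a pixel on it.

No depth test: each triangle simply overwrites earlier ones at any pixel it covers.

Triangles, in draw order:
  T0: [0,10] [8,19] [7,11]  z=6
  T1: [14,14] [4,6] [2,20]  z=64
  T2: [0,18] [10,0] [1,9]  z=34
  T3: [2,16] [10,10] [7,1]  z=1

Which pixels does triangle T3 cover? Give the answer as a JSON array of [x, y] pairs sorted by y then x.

T0:
  2·area = 55  (B↔C swapped to make it positive)
  edge (0, 10)→(7, 11): d=(7,1) right/bottom  bias=-1
  edge (7, 11)→(8, 19): d=(1,8) right/bottom  bias=-1
  edge (8, 19)→(0, 10): d=(-8,-9) top-left  bias=+0
    (0,5)@(1, 11): e=[6,48,1] → X
    (1,5)@(3, 11): e=[4,32,19] → X
    (2,5)@(5, 11): e=[2,16,37] → X
    (3,5)@(7, 11): e=[0,0,55] → .  [on edge]
    (0,6)@(1, 13): e=[20,50,-15] → .
    (1,6)@(3, 13): e=[18,34,3] → X
    (3,6)@(7, 13): e=[14,2,39] → X
    (4,6)@(9, 13): e=[12,-14,57] → .
    (1,7)@(3, 15): e=[32,36,-13] → .
    (2,7)@(5, 15): e=[30,20,5] → X
    (4,7)@(9, 15): e=[26,-12,41] → .
    (2,8)@(5, 17): e=[44,22,-11] → .
  covered (9 px):
    . . . . . . .
    . . . . . . .
    . . . . . . .
    . . . . . . .
    . . . . . . .
    X X X . . . .
    . X X X . . .
    . . X X . . .
    . . . X . . .
    . . . . . . .
    . . . . . . .
    . . . . . . .
T1:
  2·area = 156  (B↔C swapped to make it positive)
  edge (14, 14)→(2, 20): d=(-12,6) right/bottom  bias=-1
  edge (2, 20)→(4, 6): d=(2,-14) top-left  bias=+0
  edge (4, 6)→(14, 14): d=(10,8) right/bottom  bias=-1
    (2,3)@(5, 7): e=[138,16,2] → X
    (3,3)@(7, 7): e=[126,44,-14] → .
    (2,4)@(5, 9): e=[114,20,22] → X
    (3,4)@(7, 9): e=[102,48,6] → X
    (4,4)@(9, 9): e=[90,76,-10] → .
    (2,5)@(5, 11): e=[90,24,42] → X
    (4,5)@(9, 11): e=[66,80,10] → X
    (5,5)@(11, 11): e=[54,108,-6] → .
    (1,6)@(3, 13): e=[78,0,78] → X  [on edge]
    (5,6)@(11, 13): e=[30,112,14] → X
    (6,6)@(13, 13): e=[18,140,-2] → .
    (1,7)@(3, 15): e=[54,4,98] → X
  covered (20 px):
    . . . . . . .
    . . . . . . .
    . . . . . . .
    . . X . . . .
    . . X X . . .
    . . X X X . .
    . X X X X X .
    . X X X X X .
    . X X X . . .
    . X . . . . .
    . . . . . . .
    . . . . . . .
T2:
  2·area = 72  (B↔C swapped to make it positive)
  edge (0, 18)→(1, 9): d=(1,-9) top-left  bias=+0
  edge (1, 9)→(10, 0): d=(9,-9) top-left  bias=+0
  edge (10, 0)→(0, 18): d=(-10,18) right/bottom  bias=-1
    (4,0)@(9, 1): e=[64,0,8] → X  [on edge]
    (5,0)@(11, 1): e=[82,18,-28] → .
    (3,1)@(7, 3): e=[48,0,24] → X  [on edge]
    (4,1)@(9, 3): e=[66,18,-12] → .
    (2,2)@(5, 5): e=[32,0,40] → X  [on edge]
    (4,2)@(9, 5): e=[68,36,-32] → .
    (1,3)@(3, 7): e=[16,0,56] → X  [on edge]
    (3,3)@(7, 7): e=[52,36,-16] → .
    (0,4)@(1, 9): e=[0,0,72] → X  [on edge]
    (2,4)@(5, 9): e=[36,36,0] → .  [on edge]
    (0,5)@(1, 11): e=[2,18,52] → X
    (2,5)@(5, 11): e=[38,54,-20] → .
  covered (12 px):
    . . . . X . .
    . . . X . . .
    . . X X . . .
    . X X . . . .
    X X . . . . .
    X X . . . . .
    X . . . . . .
    X . . . . . .
    . . . . . . .
    . . . . . . .
    . . . . . . .
    . . . . . . .
T3:
  2·area = 90  (B↔C swapped to make it positive)
  edge (2, 16)→(7, 1): d=(5,-15) top-left  bias=+0
  edge (7, 1)→(10, 10): d=(3,9) right/bottom  bias=-1
  edge (10, 10)→(2, 16): d=(-8,6) right/bottom  bias=-1
    (3,0)@(7, 1): e=[0,0,90] → .  [on edge]
    (3,1)@(7, 3): e=[10,6,74] → X
    (4,1)@(9, 3): e=[40,-12,62] → .
    (3,2)@(7, 5): e=[20,12,58] → X
    (4,2)@(9, 5): e=[50,-6,46] → .
    (2,3)@(5, 7): e=[0,36,54] → X  [on edge]
    (4,3)@(9, 7): e=[60,0,30] → .  [on edge]
    (2,4)@(5, 9): e=[10,42,38] → X
    (4,4)@(9, 9): e=[70,6,14] → X
    (5,4)@(11, 9): e=[100,-12,2] → .
    (2,5)@(5, 11): e=[20,48,22] → X
    (4,5)@(9, 11): e=[80,12,-2] → .
    (1,6)@(3, 13): e=[0,72,18] → X  [on edge]
    (5,6)@(11, 13): e=[120,0,-30] → .  [on edge]
    (0,9)@(1, 19): e=[0,108,-18] → .  [on edge]
    (6,9)@(13, 19): e=[180,0,-90] → .  [on edge]
  covered (12 px):
    . . . . . . .
    . . . X . . .
    . . . X . . .
    . . X X . . .
    . . X X X . .
    . . X X . . .
    . X X . . . .
    . X . . . . .
    . . . . . . .
    . . . . . . .
    . . . . . . .
    . . . . . . .

Final: [[3,1],[3,2],[2,3],[3,3],[2,4],[3,4],[4,4],[2,5],[3,5],[1,6],[2,6],[1,7]]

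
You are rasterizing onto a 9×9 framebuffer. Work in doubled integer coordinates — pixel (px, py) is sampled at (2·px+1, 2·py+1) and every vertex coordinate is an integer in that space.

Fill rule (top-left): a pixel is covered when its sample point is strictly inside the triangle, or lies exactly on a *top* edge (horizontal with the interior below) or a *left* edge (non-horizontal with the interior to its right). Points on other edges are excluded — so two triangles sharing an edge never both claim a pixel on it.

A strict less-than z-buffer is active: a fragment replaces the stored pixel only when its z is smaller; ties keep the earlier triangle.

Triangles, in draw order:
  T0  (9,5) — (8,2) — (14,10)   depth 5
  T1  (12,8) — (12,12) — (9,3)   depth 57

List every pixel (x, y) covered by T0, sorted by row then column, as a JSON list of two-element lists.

T0:
  2·area = 10
  edge (9, 5)→(8, 2): d=(-1,-3) top-left  bias=+0
  edge (8, 2)→(14, 10): d=(6,8) right/bottom  bias=-1
  edge (14, 10)→(9, 5): d=(-5,-5) top-left  bias=+0
    (2,0)@(5, 1): e=[-8,18,0] → ·  [on edge]
    (3,1)@(7, 3): e=[-4,14,0] → ·  [on edge]
    (4,2)@(9, 5): e=[0,10,0] → #  [on edge]
    (5,2)@(11, 5): e=[6,-6,10] → ·
    (4,3)@(9, 7): e=[-2,22,-10] → ·
    (5,3)@(11, 7): e=[4,6,0] → #  [on edge]
    (6,3)@(13, 7): e=[10,-10,10] → ·
    (5,4)@(11, 9): e=[2,18,-10] → ·
    (6,4)@(13, 9): e=[8,2,0] → #  [on edge]
    (7,4)@(15, 9): e=[14,-14,10] → ·
    (5,5)@(11, 11): e=[0,30,-20] → ·  [on edge]
    (6,5)@(13, 11): e=[6,14,-10] → ·
    (7,5)@(15, 11): e=[12,-2,0] → ·  [on edge]
    (8,6)@(17, 13): e=[16,-6,0] → ·  [on edge]
    (6,8)@(13, 17): e=[0,50,-40] → ·  [on edge]
  covered (3 px):
    · · · · · · · · ·
    · · · · · · · · ·
    · · · · # · · · ·
    · · · · · # · · ·
    · · · · · · # · ·
    · · · · · · · · ·
    · · · · · · · · ·
    · · · · · · · · ·
    · · · · · · · · ·
T1:
  2·area = 12
  edge (12, 8)→(12, 12): d=(0,4) right/bottom  bias=-1
  edge (12, 12)→(9, 3): d=(-3,-9) top-left  bias=+0
  edge (9, 3)→(12, 8): d=(3,5) right/bottom  bias=-1
    (4,1)@(9, 3): e=[12,0,0] → ·  [on edge]
    (5,3)@(11, 7): e=[4,6,2] → #
    (6,3)@(13, 7): e=[-4,24,-8] → ·
    (5,4)@(11, 9): e=[4,0,8] → #  [on edge]
    (6,4)@(13, 9): e=[-4,18,-2] → ·
    (5,5)@(11, 11): e=[4,-6,14] → ·
    (7,6)@(15, 13): e=[-12,24,0] → ·  [on edge]
    (6,7)@(13, 15): e=[-4,0,16] → ·  [on edge]
  covered (2 px):
    · · · · · · · · ·
    · · · · · · · · ·
    · · · · · · · · ·
    · · · · · # · · ·
    · · · · · # · · ·
    · · · · · · · · ·
    · · · · · · · · ·
    · · · · · · · · ·
    · · · · · · · · ·

Result: [[4,2],[5,3],[6,4]]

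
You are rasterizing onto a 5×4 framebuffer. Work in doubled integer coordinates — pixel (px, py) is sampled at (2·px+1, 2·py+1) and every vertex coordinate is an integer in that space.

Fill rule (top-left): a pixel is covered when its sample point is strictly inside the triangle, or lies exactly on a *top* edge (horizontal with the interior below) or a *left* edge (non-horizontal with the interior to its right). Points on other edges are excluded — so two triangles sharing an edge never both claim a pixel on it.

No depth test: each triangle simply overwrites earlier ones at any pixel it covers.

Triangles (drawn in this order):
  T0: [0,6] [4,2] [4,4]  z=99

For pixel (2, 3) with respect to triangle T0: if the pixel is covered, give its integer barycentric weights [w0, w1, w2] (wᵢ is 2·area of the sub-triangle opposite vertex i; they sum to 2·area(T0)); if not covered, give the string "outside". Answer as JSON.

T0:
  2·area = 8
  edge (0, 6)→(4, 2): d=(4,-4) top-left  bias=+0
  edge (4, 2)→(4, 4): d=(0,2) right/bottom  bias=-1
  edge (4, 4)→(0, 6): d=(-4,2) right/bottom  bias=-1
    (2,0)@(5, 1): e=[0,-2,10] → .  [on edge]
    (1,1)@(3, 3): e=[0,2,6] → X  [on edge]
    (2,1)@(5, 3): e=[8,-2,2] → .
    (0,2)@(1, 5): e=[0,6,2] → X  [on edge]
    (1,2)@(3, 5): e=[8,2,-2] → .
    (0,3)@(1, 7): e=[8,6,-6] → .
  covered (2 px):
    . . . . .
    . X . . .
    X . . . .
    . . . . .

Result: "outside"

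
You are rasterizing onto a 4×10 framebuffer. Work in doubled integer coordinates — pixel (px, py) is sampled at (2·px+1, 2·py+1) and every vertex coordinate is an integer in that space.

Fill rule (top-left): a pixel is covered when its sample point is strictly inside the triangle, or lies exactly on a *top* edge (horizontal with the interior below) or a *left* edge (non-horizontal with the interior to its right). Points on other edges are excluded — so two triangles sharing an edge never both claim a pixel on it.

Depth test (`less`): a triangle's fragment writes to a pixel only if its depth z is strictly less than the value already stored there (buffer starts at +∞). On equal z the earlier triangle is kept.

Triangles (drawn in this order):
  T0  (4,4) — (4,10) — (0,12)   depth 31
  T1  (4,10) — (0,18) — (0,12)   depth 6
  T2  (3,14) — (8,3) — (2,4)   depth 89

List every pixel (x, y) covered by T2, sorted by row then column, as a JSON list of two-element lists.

T0:
  2·area = 24
  edge (4, 4)→(4, 10): d=(0,6) right/bottom  bias=-1
  edge (4, 10)→(0, 12): d=(-4,2) right/bottom  bias=-1
  edge (0, 12)→(4, 4): d=(4,-8) top-left  bias=+0
    (1,3)@(3, 7): e=[6,14,4] → █
    (2,3)@(5, 7): e=[-6,10,20] → ·
    (1,4)@(3, 9): e=[6,6,12] → █
    (2,4)@(5, 9): e=[-6,2,28] → ·
    (0,5)@(1, 11): e=[18,2,4] → █
    (1,5)@(3, 11): e=[6,-2,20] → ·
    (0,6)@(1, 13): e=[18,-6,12] → ·
  covered (3 px):
    · · · ·
    · · · ·
    · · · ·
    · █ · ·
    · █ · ·
    █ · · ·
    · · · ·
    · · · ·
    · · · ·
    · · · ·
T1:
  2·area = 24
  edge (4, 10)→(0, 18): d=(-4,8) right/bottom  bias=-1
  edge (0, 18)→(0, 12): d=(0,-6) top-left  bias=+0
  edge (0, 12)→(4, 10): d=(4,-2) top-left  bias=+0
    (1,5)@(3, 11): e=[4,18,2] → █
    (2,5)@(5, 11): e=[-12,30,6] → ·
    (0,6)@(1, 13): e=[12,6,6] → █
    (1,6)@(3, 13): e=[-4,18,10] → ·
    (0,7)@(1, 15): e=[4,6,14] → █
    (1,7)@(3, 15): e=[-12,18,18] → ·
    (0,8)@(1, 17): e=[-4,6,22] → ·
  covered (3 px):
    · · · ·
    · · · ·
    · · · ·
    · · · ·
    · · · ·
    · █ · ·
    █ · · ·
    █ · · ·
    · · · ·
    · · · ·
T2:
  2·area = 61  (B↔C swapped to make it positive)
  edge (3, 14)→(2, 4): d=(-1,-10) top-left  bias=+0
  edge (2, 4)→(8, 3): d=(6,-1) top-left  bias=+0
  edge (8, 3)→(3, 14): d=(-5,11) right/bottom  bias=-1
    (1,2)@(3, 5): e=[9,7,45] → █
    (2,2)@(5, 5): e=[29,9,23] → █
    (3,2)@(7, 5): e=[49,11,1] → █
    (1,3)@(3, 7): e=[7,19,35] → █
    (3,3)@(7, 7): e=[47,23,-9] → ·
    (1,4)@(3, 9): e=[5,31,25] → █
    (3,4)@(7, 9): e=[45,35,-19] → ·
    (1,5)@(3, 11): e=[3,43,15] → █
    (2,5)@(5, 11): e=[23,45,-7] → ·
    (1,6)@(3, 13): e=[1,55,5] → █
    (2,6)@(5, 13): e=[21,57,-17] → ·
    (1,7)@(3, 15): e=[-1,67,-5] → ·
  covered (9 px):
    · · · ·
    · · · ·
    · █ █ █
    · █ █ ·
    · █ █ ·
    · █ · ·
    · █ · ·
    · · · ·
    · · · ·
    · · · ·

Final: [[1,2],[2,2],[3,2],[1,3],[2,3],[1,4],[2,4],[1,5],[1,6]]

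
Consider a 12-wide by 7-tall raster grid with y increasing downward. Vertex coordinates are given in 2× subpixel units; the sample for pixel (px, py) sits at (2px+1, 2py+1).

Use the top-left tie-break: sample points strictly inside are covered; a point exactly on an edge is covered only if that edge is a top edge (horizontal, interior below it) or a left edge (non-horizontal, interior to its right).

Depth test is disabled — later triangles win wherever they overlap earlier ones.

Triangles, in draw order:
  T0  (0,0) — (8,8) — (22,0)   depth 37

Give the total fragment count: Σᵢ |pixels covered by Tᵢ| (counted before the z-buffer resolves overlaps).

T0:
  2·area = 176  (B↔C swapped to make it positive)
  edge (0, 0)→(22, 0): d=(22,0) top-left  bias=+0
  edge (22, 0)→(8, 8): d=(-14,8) right/bottom  bias=-1
  edge (8, 8)→(0, 0): d=(-8,-8) top-left  bias=+0
    (0,0)@(1, 1): e=[22,154,0] → #  [on edge]
    (1,0)@(3, 1): e=[22,138,16] → #
    (2,0)@(5, 1): e=[22,122,32] → #
    (3,0)@(7, 1): e=[22,106,48] → #
    (4,0)@(9, 1): e=[22,90,64] → #
    (5,0)@(11, 1): e=[22,74,80] → #
    (6,0)@(13, 1): e=[22,58,96] → #
    (7,0)@(15, 1): e=[22,42,112] → #
    (8,0)@(17, 1): e=[22,26,128] → #
    (9,0)@(19, 1): e=[22,10,144] → #
    (10,0)@(21, 1): e=[22,-6,160] → ·
    (0,1)@(1, 3): e=[66,126,-16] → ·
    (1,1)@(3, 3): e=[66,110,0] → #  [on edge]
    (2,2)@(5, 5): e=[110,66,0] → #  [on edge]
    (3,3)@(7, 7): e=[154,22,0] → #  [on edge]
    (4,4)@(9, 9): e=[198,-22,0] → ·  [on edge]
    (5,5)@(11, 11): e=[242,-66,0] → ·  [on edge]
    (6,6)@(13, 13): e=[286,-110,0] → ·  [on edge]
  covered (24 px):
    # # # # # # # # # # · ·
    · # # # # # # # · · · ·
    · · # # # # # · · · · ·
    · · · # # · · · · · · ·
    · · · · · · · · · · · ·
    · · · · · · · · · · · ·
    · · · · · · · · · · · ·

Result: 24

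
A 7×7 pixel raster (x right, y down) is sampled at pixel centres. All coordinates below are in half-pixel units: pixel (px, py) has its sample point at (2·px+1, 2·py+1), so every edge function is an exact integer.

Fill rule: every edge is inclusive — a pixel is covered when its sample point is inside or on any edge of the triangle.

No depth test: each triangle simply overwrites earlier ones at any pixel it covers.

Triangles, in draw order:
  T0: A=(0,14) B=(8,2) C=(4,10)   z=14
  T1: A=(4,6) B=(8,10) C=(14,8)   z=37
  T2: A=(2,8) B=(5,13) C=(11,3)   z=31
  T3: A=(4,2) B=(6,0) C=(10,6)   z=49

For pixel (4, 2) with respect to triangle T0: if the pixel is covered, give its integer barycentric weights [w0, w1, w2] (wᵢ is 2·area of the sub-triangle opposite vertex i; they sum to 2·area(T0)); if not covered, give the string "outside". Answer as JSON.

T0:
  2·area = 16
  edge (0, 14)→(8, 2): d=(8,-12) inclusive
  edge (8, 2)→(4, 10): d=(-4,8) inclusive
  edge (4, 10)→(0, 14): d=(-4,4) inclusive
    (6,0)@(13, 1): e=[52,-36,0] → ·  [on edge]
    (5,1)@(11, 3): e=[44,-28,0] → ·  [on edge]
    (4,2)@(9, 5): e=[36,-20,0] → ·  [on edge]
    (2,3)@(5, 7): e=[4,4,8] → #
    (3,3)@(7, 7): e=[28,-12,0] → ·  [on edge]
    (2,4)@(5, 9): e=[20,-4,0] → ·  [on edge]
    (1,5)@(3, 11): e=[12,4,0] → #  [on edge]
    (2,5)@(5, 11): e=[36,-12,-8] → ·
    (0,6)@(1, 13): e=[4,12,0] → #  [on edge]
    (1,6)@(3, 13): e=[28,-4,-8] → ·
  covered (3 px):
    · · · · · · ·
    · · · · · · ·
    · · · · · · ·
    · · # · · · ·
    · · · · · · ·
    · # · · · · ·
    # · · · · · ·
T1:
  2·area = 32  (B↔C swapped to make it positive)
  edge (4, 6)→(14, 8): d=(10,2) inclusive
  edge (14, 8)→(8, 10): d=(-6,2) inclusive
  edge (8, 10)→(4, 6): d=(-4,-4) inclusive
    (0,1)@(1, 3): e=[-24,56,0] → ·  [on edge]
    (1,2)@(3, 5): e=[-8,40,0] → ·  [on edge]
    (2,3)@(5, 7): e=[8,24,0] → #  [on edge]
    (3,3)@(7, 7): e=[4,20,8] → #
    (4,3)@(9, 7): e=[0,16,16] → #  [on edge]
    (5,3)@(11, 7): e=[-4,12,24] → ·
    (2,4)@(5, 9): e=[28,12,-8] → ·
    (3,4)@(7, 9): e=[24,8,0] → #  [on edge]
    (5,4)@(11, 9): e=[16,0,16] → #  [on edge]
    (6,4)@(13, 9): e=[12,-4,24] → ·
    (2,5)@(5, 11): e=[48,0,-16] → ·  [on edge]
    (3,5)@(7, 11): e=[44,-4,-8] → ·
    (4,5)@(9, 11): e=[40,-8,0] → ·  [on edge]
    (5,6)@(11, 13): e=[56,-24,0] → ·  [on edge]
  covered (6 px):
    · · · · · · ·
    · · · · · · ·
    · · · · · · ·
    · · # # # · ·
    · · · # # # ·
    · · · · · · ·
    · · · · · · ·
T2:
  2·area = 60  (B↔C swapped to make it positive)
  edge (2, 8)→(11, 3): d=(9,-5) inclusive
  edge (11, 3)→(5, 13): d=(-6,10) inclusive
  edge (5, 13)→(2, 8): d=(-3,-5) inclusive
    (5,1)@(11, 3): e=[0,0,60] → #  [on edge]
    (6,1)@(13, 3): e=[10,-20,70] → ·
    (4,2)@(9, 5): e=[8,8,44] → #
    (5,2)@(11, 5): e=[18,-12,54] → ·
    (2,3)@(5, 7): e=[6,36,18] → #
    (3,3)@(7, 7): e=[16,16,28] → #
    (4,3)@(9, 7): e=[26,-4,38] → ·
    (1,4)@(3, 9): e=[14,44,2] → #
    (4,4)@(9, 9): e=[44,-16,32] → ·
    (1,5)@(3, 11): e=[32,32,-4] → ·
    (2,5)@(5, 11): e=[42,12,6] → #
    (3,5)@(7, 11): e=[52,-8,16] → ·
    (2,6)@(5, 13): e=[60,0,0] → #  [on edge]
  covered (9 px):
    · · · · · · ·
    · · · · · # ·
    · · · · # · ·
    · · # # · · ·
    · # # # · · ·
    · · # · · · ·
    · · # · · · ·
T3:
  2·area = 20
  edge (4, 2)→(6, 0): d=(2,-2) inclusive
  edge (6, 0)→(10, 6): d=(4,6) inclusive
  edge (10, 6)→(4, 2): d=(-6,-4) inclusive
    (2,0)@(5, 1): e=[0,10,10] → #  [on edge]
    (3,0)@(7, 1): e=[4,-2,18] → ·
    (1,1)@(3, 3): e=[0,30,-10] → ·  [on edge]
    (2,1)@(5, 3): e=[4,18,-2] → ·
    (3,1)@(7, 3): e=[8,6,6] → #
    (4,1)@(9, 3): e=[12,-6,14] → ·
    (0,2)@(1, 5): e=[0,50,-30] → ·  [on edge]
    (3,2)@(7, 5): e=[12,14,-6] → ·
    (4,2)@(9, 5): e=[16,2,2] → #
    (5,2)@(11, 5): e=[20,-10,10] → ·
    (4,3)@(9, 7): e=[20,10,-10] → ·
  covered (3 px):
    · · # · · · ·
    · · · # · · ·
    · · · · # · ·
    · · · · · · ·
    · · · · · · ·
    · · · · · · ·
    · · · · · · ·

Final: "outside"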